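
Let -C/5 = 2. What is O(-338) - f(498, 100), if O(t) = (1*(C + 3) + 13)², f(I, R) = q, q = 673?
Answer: -637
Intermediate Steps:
C = -10 (C = -5*2 = -10)
f(I, R) = 673
O(t) = 36 (O(t) = (1*(-10 + 3) + 13)² = (1*(-7) + 13)² = (-7 + 13)² = 6² = 36)
O(-338) - f(498, 100) = 36 - 1*673 = 36 - 673 = -637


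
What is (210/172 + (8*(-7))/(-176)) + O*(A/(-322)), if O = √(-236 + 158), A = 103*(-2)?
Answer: 728/473 + 103*I*√78/161 ≈ 1.5391 + 5.6501*I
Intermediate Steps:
A = -206
O = I*√78 (O = √(-78) = I*√78 ≈ 8.8318*I)
(210/172 + (8*(-7))/(-176)) + O*(A/(-322)) = (210/172 + (8*(-7))/(-176)) + (I*√78)*(-206/(-322)) = (210*(1/172) - 56*(-1/176)) + (I*√78)*(-206*(-1/322)) = (105/86 + 7/22) + (I*√78)*(103/161) = 728/473 + 103*I*√78/161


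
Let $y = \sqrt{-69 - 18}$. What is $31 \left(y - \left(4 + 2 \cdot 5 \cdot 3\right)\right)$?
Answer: $-1054 + 31 i \sqrt{87} \approx -1054.0 + 289.15 i$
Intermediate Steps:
$y = i \sqrt{87}$ ($y = \sqrt{-87} = i \sqrt{87} \approx 9.3274 i$)
$31 \left(y - \left(4 + 2 \cdot 5 \cdot 3\right)\right) = 31 \left(i \sqrt{87} - \left(4 + 2 \cdot 5 \cdot 3\right)\right) = 31 \left(i \sqrt{87} - \left(4 + 10 \cdot 3\right)\right) = 31 \left(i \sqrt{87} - 34\right) = 31 \left(-34 + i \sqrt{87}\right) = -1054 + 31 i \sqrt{87}$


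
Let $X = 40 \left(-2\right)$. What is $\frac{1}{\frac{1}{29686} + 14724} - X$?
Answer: $\frac{34967762886}{437096665} \approx 80.0$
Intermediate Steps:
$X = -80$
$\frac{1}{\frac{1}{29686} + 14724} - X = \frac{1}{\frac{1}{29686} + 14724} - -80 = \frac{1}{\frac{1}{29686} + 14724} + 80 = \frac{1}{\frac{437096665}{29686}} + 80 = \frac{29686}{437096665} + 80 = \frac{34967762886}{437096665}$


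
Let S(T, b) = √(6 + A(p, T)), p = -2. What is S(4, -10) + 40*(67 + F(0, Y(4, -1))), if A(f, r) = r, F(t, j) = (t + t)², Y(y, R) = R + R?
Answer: 2680 + √10 ≈ 2683.2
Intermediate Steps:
Y(y, R) = 2*R
F(t, j) = 4*t² (F(t, j) = (2*t)² = 4*t²)
S(T, b) = √(6 + T)
S(4, -10) + 40*(67 + F(0, Y(4, -1))) = √(6 + 4) + 40*(67 + 4*0²) = √10 + 40*(67 + 4*0) = √10 + 40*(67 + 0) = √10 + 40*67 = √10 + 2680 = 2680 + √10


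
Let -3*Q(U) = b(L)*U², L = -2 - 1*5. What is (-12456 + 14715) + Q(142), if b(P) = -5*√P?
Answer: 2259 + 100820*I*√7/3 ≈ 2259.0 + 88915.0*I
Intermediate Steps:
L = -7 (L = -2 - 5 = -7)
Q(U) = 5*I*√7*U²/3 (Q(U) = -(-5*I*√7)*U²/3 = -(-5)*I*√7*U²/3 = 5*I*√7*U²/3)
(-12456 + 14715) + Q(142) = (-12456 + 14715) + (5/3)*I*√7*142² = 2259 + (5/3)*I*√7*20164 = 2259 + 100820*I*√7/3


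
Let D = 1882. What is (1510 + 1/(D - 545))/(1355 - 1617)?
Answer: -2018871/350294 ≈ -5.7634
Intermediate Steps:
(1510 + 1/(D - 545))/(1355 - 1617) = (1510 + 1/(1882 - 545))/(1355 - 1617) = (1510 + 1/1337)/(-262) = (1510 + 1/1337)*(-1/262) = (2018871/1337)*(-1/262) = -2018871/350294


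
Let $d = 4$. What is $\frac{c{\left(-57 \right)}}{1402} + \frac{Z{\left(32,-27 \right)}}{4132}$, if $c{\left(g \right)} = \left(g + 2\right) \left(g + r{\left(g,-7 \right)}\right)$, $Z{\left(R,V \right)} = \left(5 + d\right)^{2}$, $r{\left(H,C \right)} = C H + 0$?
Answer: $- \frac{38804679}{2896532} \approx -13.397$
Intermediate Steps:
$r{\left(H,C \right)} = C H$
$Z{\left(R,V \right)} = 81$ ($Z{\left(R,V \right)} = \left(5 + 4\right)^{2} = 9^{2} = 81$)
$c{\left(g \right)} = - 6 g \left(2 + g\right)$ ($c{\left(g \right)} = \left(g + 2\right) \left(g - 7 g\right) = \left(2 + g\right) \left(- 6 g\right) = - 6 g \left(2 + g\right)$)
$\frac{c{\left(-57 \right)}}{1402} + \frac{Z{\left(32,-27 \right)}}{4132} = \frac{6 \left(-57\right) \left(-2 - -57\right)}{1402} + \frac{81}{4132} = 6 \left(-57\right) \left(-2 + 57\right) \frac{1}{1402} + 81 \cdot \frac{1}{4132} = 6 \left(-57\right) 55 \cdot \frac{1}{1402} + \frac{81}{4132} = \left(-18810\right) \frac{1}{1402} + \frac{81}{4132} = - \frac{9405}{701} + \frac{81}{4132} = - \frac{38804679}{2896532}$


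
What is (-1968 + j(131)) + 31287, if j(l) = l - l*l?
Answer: 12289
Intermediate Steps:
j(l) = l - l**2
(-1968 + j(131)) + 31287 = (-1968 + 131*(1 - 1*131)) + 31287 = (-1968 + 131*(1 - 131)) + 31287 = (-1968 + 131*(-130)) + 31287 = (-1968 - 17030) + 31287 = -18998 + 31287 = 12289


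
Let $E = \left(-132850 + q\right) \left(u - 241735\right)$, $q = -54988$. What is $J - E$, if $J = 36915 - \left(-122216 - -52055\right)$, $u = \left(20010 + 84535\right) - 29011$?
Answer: $-31218756362$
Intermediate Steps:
$u = 75534$ ($u = 104545 - 29011 = 75534$)
$E = 31218863438$ ($E = \left(-132850 - 54988\right) \left(75534 - 241735\right) = \left(-187838\right) \left(-166201\right) = 31218863438$)
$J = 107076$ ($J = 36915 - \left(-122216 + 52055\right) = 36915 - -70161 = 36915 + 70161 = 107076$)
$J - E = 107076 - 31218863438 = -31218756362$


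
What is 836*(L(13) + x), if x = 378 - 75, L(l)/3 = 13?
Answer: 285912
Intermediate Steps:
L(l) = 39 (L(l) = 3*13 = 39)
x = 303
836*(L(13) + x) = 836*(39 + 303) = 836*342 = 285912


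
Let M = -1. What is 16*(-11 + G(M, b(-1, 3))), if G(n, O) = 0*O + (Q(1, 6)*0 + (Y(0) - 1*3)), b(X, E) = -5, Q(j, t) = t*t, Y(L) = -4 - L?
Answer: -288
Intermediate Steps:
Q(j, t) = t²
G(n, O) = -7 (G(n, O) = 0*O + (6²*0 + ((-4 - 1*0) - 1*3)) = 0 + (36*0 + ((-4 + 0) - 3)) = 0 + (0 + (-4 - 3)) = 0 + (0 - 7) = 0 - 7 = -7)
16*(-11 + G(M, b(-1, 3))) = 16*(-11 - 7) = 16*(-18) = -288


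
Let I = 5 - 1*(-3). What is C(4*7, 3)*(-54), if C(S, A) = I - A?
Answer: -270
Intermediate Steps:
I = 8 (I = 5 + 3 = 8)
C(S, A) = 8 - A
C(4*7, 3)*(-54) = (8 - 1*3)*(-54) = (8 - 3)*(-54) = 5*(-54) = -270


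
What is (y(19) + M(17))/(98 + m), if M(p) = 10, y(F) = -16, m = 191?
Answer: -6/289 ≈ -0.020761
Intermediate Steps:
(y(19) + M(17))/(98 + m) = (-16 + 10)/(98 + 191) = -6/289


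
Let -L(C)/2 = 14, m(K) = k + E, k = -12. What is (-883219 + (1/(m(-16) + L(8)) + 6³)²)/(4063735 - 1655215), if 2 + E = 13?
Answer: -23452067/67518844 ≈ -0.34734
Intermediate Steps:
E = 11 (E = -2 + 13 = 11)
m(K) = -1 (m(K) = -12 + 11 = -1)
L(C) = -28 (L(C) = -2*14 = -28)
(-883219 + (1/(m(-16) + L(8)) + 6³)²)/(4063735 - 1655215) = (-883219 + (1/(-1 - 28) + 6³)²)/(4063735 - 1655215) = (-883219 + (1/(-29) + 216)²)/2408520 = (-883219 + (-1/29 + 216)²)*(1/2408520) = (-883219 + (6263/29)²)*(1/2408520) = (-883219 + 39225169/841)*(1/2408520) = -703562010/841*1/2408520 = -23452067/67518844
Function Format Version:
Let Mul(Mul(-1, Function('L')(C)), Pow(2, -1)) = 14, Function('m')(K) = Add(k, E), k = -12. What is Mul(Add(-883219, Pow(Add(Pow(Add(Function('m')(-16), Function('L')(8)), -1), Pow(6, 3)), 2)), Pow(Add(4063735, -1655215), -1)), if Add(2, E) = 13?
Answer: Rational(-23452067, 67518844) ≈ -0.34734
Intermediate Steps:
E = 11 (E = Add(-2, 13) = 11)
Function('m')(K) = -1 (Function('m')(K) = Add(-12, 11) = -1)
Function('L')(C) = -28 (Function('L')(C) = Mul(-2, 14) = -28)
Mul(Add(-883219, Pow(Add(Pow(Add(Function('m')(-16), Function('L')(8)), -1), Pow(6, 3)), 2)), Pow(Add(4063735, -1655215), -1)) = Mul(Add(-883219, Pow(Add(Pow(Add(-1, -28), -1), Pow(6, 3)), 2)), Pow(Add(4063735, -1655215), -1)) = Mul(Add(-883219, Pow(Add(Pow(-29, -1), 216), 2)), Pow(2408520, -1)) = Mul(Add(-883219, Pow(Add(Rational(-1, 29), 216), 2)), Rational(1, 2408520)) = Mul(Add(-883219, Pow(Rational(6263, 29), 2)), Rational(1, 2408520)) = Mul(Add(-883219, Rational(39225169, 841)), Rational(1, 2408520)) = Mul(Rational(-703562010, 841), Rational(1, 2408520)) = Rational(-23452067, 67518844)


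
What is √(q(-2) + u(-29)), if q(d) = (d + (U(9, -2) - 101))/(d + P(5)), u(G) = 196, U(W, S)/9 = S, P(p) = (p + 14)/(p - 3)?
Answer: √40470/15 ≈ 13.411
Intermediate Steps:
P(p) = (14 + p)/(-3 + p)
U(W, S) = 9*S
q(d) = (-119 + d)/(19/2 + d) (q(d) = (d + (9*(-2) - 101))/(d + (14 + 5)/(-3 + 5)) = (d + (-18 - 101))/(d + 19/2) = (d - 119)/(d + (½)*19) = (-119 + d)/(d + 19/2) = (-119 + d)/(19/2 + d))
√(q(-2) + u(-29)) = √(2*(-119 - 2)/(19 + 2*(-2)) + 196) = √(2*(-121)/(19 - 4) + 196) = √(2*(-121)/15 + 196) = √(2*(1/15)*(-121) + 196) = √(-242/15 + 196) = √(2698/15) = √40470/15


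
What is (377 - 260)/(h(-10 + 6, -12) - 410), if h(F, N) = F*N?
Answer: -117/362 ≈ -0.32320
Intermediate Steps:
(377 - 260)/(h(-10 + 6, -12) - 410) = (377 - 260)/((-10 + 6)*(-12) - 410) = 117/(-4*(-12) - 410) = 117/(48 - 410) = 117/(-362) = 117*(-1/362) = -117/362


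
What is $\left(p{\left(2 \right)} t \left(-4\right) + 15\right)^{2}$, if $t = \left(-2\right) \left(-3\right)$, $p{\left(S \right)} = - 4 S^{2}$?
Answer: $159201$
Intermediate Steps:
$t = 6$
$\left(p{\left(2 \right)} t \left(-4\right) + 15\right)^{2} = \left(- 4 \cdot 2^{2} \cdot 6 \left(-4\right) + 15\right)^{2} = \left(\left(-4\right) 4 \cdot 6 \left(-4\right) + 15\right)^{2} = \left(\left(-16\right) 6 \left(-4\right) + 15\right)^{2} = \left(\left(-96\right) \left(-4\right) + 15\right)^{2} = \left(384 + 15\right)^{2} = 399^{2} = 159201$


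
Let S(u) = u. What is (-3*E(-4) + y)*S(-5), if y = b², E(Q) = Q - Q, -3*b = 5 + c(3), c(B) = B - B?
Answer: -125/9 ≈ -13.889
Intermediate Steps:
c(B) = 0
b = -5/3 (b = -(5 + 0)/3 = -⅓*5 = -5/3 ≈ -1.6667)
E(Q) = 0
y = 25/9 (y = (-5/3)² = 25/9 ≈ 2.7778)
(-3*E(-4) + y)*S(-5) = (-3*0 + 25/9)*(-5) = (0 + 25/9)*(-5) = (25/9)*(-5) = -125/9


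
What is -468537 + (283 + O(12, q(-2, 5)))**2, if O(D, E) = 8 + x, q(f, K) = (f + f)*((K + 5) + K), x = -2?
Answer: -385016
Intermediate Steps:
q(f, K) = 2*f*(5 + 2*K) (q(f, K) = (2*f)*((5 + K) + K) = (2*f)*(5 + 2*K) = 2*f*(5 + 2*K))
O(D, E) = 6 (O(D, E) = 8 - 2 = 6)
-468537 + (283 + O(12, q(-2, 5)))**2 = -468537 + (283 + 6)**2 = -468537 + 289**2 = -468537 + 83521 = -385016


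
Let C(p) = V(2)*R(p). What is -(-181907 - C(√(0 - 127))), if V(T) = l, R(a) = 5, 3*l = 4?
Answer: 545741/3 ≈ 1.8191e+5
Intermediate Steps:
l = 4/3 (l = (⅓)*4 = 4/3 ≈ 1.3333)
V(T) = 4/3
C(p) = 20/3 (C(p) = (4/3)*5 = 20/3)
-(-181907 - C(√(0 - 127))) = -(-181907 - 1*20/3) = -(-181907 - 20/3) = -1*(-545741/3) = 545741/3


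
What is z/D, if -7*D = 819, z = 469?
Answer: -469/117 ≈ -4.0085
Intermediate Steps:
D = -117 (D = -⅐*819 = -117)
z/D = 469/(-117) = 469*(-1/117) = -469/117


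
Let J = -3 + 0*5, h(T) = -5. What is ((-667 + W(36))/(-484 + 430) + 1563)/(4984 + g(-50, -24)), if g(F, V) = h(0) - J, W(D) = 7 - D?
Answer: 14183/44838 ≈ 0.31632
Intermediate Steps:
J = -3 (J = -3 + 0 = -3)
g(F, V) = -2 (g(F, V) = -5 - 1*(-3) = -5 + 3 = -2)
((-667 + W(36))/(-484 + 430) + 1563)/(4984 + g(-50, -24)) = ((-667 + (7 - 1*36))/(-484 + 430) + 1563)/(4984 - 2) = ((-667 + (7 - 36))/(-54) + 1563)/4982 = ((-667 - 29)*(-1/54) + 1563)*(1/4982) = (-696*(-1/54) + 1563)*(1/4982) = (116/9 + 1563)*(1/4982) = (14183/9)*(1/4982) = 14183/44838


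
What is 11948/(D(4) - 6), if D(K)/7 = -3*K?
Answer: -5974/45 ≈ -132.76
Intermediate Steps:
D(K) = -21*K (D(K) = 7*(-3*K) = -21*K)
11948/(D(4) - 6) = 11948/(-21*4 - 6) = 11948/(-84 - 6) = 11948/(-90) = -1/90*11948 = -5974/45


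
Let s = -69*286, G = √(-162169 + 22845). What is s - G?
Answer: -19734 - 2*I*√34831 ≈ -19734.0 - 373.26*I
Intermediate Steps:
G = 2*I*√34831 (G = √(-139324) = 2*I*√34831 ≈ 373.26*I)
s = -19734
s - G = -19734 - 2*I*√34831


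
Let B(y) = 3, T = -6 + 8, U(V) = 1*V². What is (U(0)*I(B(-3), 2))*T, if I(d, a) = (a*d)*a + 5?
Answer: 0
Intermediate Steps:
U(V) = V²
T = 2
I(d, a) = 5 + d*a² (I(d, a) = d*a² + 5 = 5 + d*a²)
(U(0)*I(B(-3), 2))*T = (0²*(5 + 3*2²))*2 = (0*(5 + 3*4))*2 = (0*(5 + 12))*2 = (0*17)*2 = 0*2 = 0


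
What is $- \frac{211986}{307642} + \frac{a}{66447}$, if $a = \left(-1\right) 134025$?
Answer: $- \frac{9219592132}{3406981329} \approx -2.7061$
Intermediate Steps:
$a = -134025$
$- \frac{211986}{307642} + \frac{a}{66447} = - \frac{211986}{307642} - \frac{134025}{66447} = \left(-211986\right) \frac{1}{307642} - \frac{44675}{22149} = - \frac{105993}{153821} - \frac{44675}{22149} = - \frac{9219592132}{3406981329}$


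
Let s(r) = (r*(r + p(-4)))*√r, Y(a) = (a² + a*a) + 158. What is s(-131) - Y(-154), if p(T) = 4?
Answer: -47590 + 16637*I*√131 ≈ -47590.0 + 1.9042e+5*I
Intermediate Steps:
Y(a) = 158 + 2*a² (Y(a) = (a² + a²) + 158 = 2*a² + 158 = 158 + 2*a²)
s(r) = r^(3/2)*(4 + r) (s(r) = (r*(r + 4))*√r = (r*(4 + r))*√r = r^(3/2)*(4 + r))
s(-131) - Y(-154) = (-131)^(3/2)*(4 - 131) - (158 + 2*(-154)²) = -131*I*√131*(-127) - (158 + 2*23716) = 16637*I*√131 - (158 + 47432) = 16637*I*√131 - 1*47590 = 16637*I*√131 - 47590 = -47590 + 16637*I*√131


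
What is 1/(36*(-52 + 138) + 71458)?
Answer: 1/74554 ≈ 1.3413e-5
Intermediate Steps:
1/(36*(-52 + 138) + 71458) = 1/(36*86 + 71458) = 1/(3096 + 71458) = 1/74554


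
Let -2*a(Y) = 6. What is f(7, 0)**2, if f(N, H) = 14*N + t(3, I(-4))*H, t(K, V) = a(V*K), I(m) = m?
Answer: 9604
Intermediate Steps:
a(Y) = -3 (a(Y) = -1/2*6 = -3)
t(K, V) = -3
f(N, H) = -3*H + 14*N (f(N, H) = 14*N - 3*H = -3*H + 14*N)
f(7, 0)**2 = (-3*0 + 14*7)**2 = (0 + 98)**2 = 98**2 = 9604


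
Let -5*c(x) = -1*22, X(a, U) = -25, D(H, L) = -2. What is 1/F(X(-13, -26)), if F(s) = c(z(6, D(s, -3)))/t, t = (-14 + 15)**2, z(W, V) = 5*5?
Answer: 5/22 ≈ 0.22727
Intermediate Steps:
z(W, V) = 25
t = 1 (t = 1**2 = 1)
c(x) = 22/5 (c(x) = -(-1)*22/5 = -1/5*(-22) = 22/5)
F(s) = 22/5 (F(s) = (22/5)/1 = (22/5)*1 = 22/5)
1/F(X(-13, -26)) = 1/(22/5) = 5/22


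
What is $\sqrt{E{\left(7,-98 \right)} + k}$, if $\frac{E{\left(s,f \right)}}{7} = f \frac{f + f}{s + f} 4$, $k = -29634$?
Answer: $\frac{i \sqrt{6006962}}{13} \approx 188.53 i$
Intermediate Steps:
$E{\left(s,f \right)} = \frac{56 f^{2}}{f + s}$ ($E{\left(s,f \right)} = 7 f \frac{f + f}{s + f} 4 = 7 f \frac{2 f}{f + s} 4 = 7 \frac{2 f^{2}}{f + s} 4 = 7 \frac{8 f^{2}}{f + s} = \frac{56 f^{2}}{f + s}$)
$\sqrt{E{\left(7,-98 \right)} + k} = \sqrt{\frac{56 \left(-98\right)^{2}}{-98 + 7} - 29634} = \sqrt{56 \cdot 9604 \frac{1}{-91} - 29634} = \sqrt{56 \cdot 9604 \left(- \frac{1}{91}\right) - 29634} = \sqrt{- \frac{76832}{13} - 29634} = \sqrt{- \frac{462074}{13}} = \frac{i \sqrt{6006962}}{13}$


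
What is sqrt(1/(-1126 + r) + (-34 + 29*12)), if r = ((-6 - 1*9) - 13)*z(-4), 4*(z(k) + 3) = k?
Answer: sqrt(1910370)/78 ≈ 17.720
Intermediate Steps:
z(k) = -3 + k/4
r = 112 (r = ((-6 - 1*9) - 13)*(-3 + (1/4)*(-4)) = ((-6 - 9) - 13)*(-3 - 1) = (-15 - 13)*(-4) = -28*(-4) = 112)
sqrt(1/(-1126 + r) + (-34 + 29*12)) = sqrt(1/(-1126 + 112) + (-34 + 29*12)) = sqrt(1/(-1014) + (-34 + 348)) = sqrt(-1/1014 + 314) = sqrt(318395/1014) = sqrt(1910370)/78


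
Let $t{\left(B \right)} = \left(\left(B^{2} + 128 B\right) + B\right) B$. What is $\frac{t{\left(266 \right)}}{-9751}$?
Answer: $- \frac{570380}{199} \approx -2866.2$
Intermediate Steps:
$t{\left(B \right)} = B \left(B^{2} + 129 B\right)$ ($t{\left(B \right)} = \left(B^{2} + 129 B\right) B = B \left(B^{2} + 129 B\right)$)
$\frac{t{\left(266 \right)}}{-9751} = \frac{266^{2} \left(129 + 266\right)}{-9751} = 70756 \cdot 395 \left(- \frac{1}{9751}\right) = 27948620 \left(- \frac{1}{9751}\right) = - \frac{570380}{199}$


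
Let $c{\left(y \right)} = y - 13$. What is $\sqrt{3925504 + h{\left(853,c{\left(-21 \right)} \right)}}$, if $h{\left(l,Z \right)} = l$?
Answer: $\sqrt{3926357} \approx 1981.5$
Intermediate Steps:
$c{\left(y \right)} = -13 + y$
$\sqrt{3925504 + h{\left(853,c{\left(-21 \right)} \right)}} = \sqrt{3925504 + 853} = \sqrt{3926357}$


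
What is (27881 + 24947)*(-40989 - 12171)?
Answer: -2808336480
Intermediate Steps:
(27881 + 24947)*(-40989 - 12171) = 52828*(-53160) = -2808336480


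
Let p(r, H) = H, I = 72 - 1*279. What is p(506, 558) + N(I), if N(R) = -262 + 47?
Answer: 343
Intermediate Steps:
I = -207 (I = 72 - 279 = -207)
N(R) = -215
p(506, 558) + N(I) = 558 - 215 = 343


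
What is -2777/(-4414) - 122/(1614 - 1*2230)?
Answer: 562285/679756 ≈ 0.82719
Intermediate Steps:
-2777/(-4414) - 122/(1614 - 1*2230) = -2777*(-1/4414) - 122/(1614 - 2230) = 2777/4414 - 122/(-616) = 2777/4414 - 122*(-1/616) = 2777/4414 + 61/308 = 562285/679756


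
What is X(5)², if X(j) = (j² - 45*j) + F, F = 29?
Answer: 29241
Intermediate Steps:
X(j) = 29 + j² - 45*j (X(j) = (j² - 45*j) + 29 = 29 + j² - 45*j)
X(5)² = (29 + 5² - 45*5)² = (29 + 25 - 225)² = (-171)² = 29241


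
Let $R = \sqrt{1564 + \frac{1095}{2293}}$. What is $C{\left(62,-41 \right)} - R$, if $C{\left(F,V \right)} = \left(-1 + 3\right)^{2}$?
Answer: $4 - \frac{\sqrt{8225786671}}{2293} \approx -35.553$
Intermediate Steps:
$C{\left(F,V \right)} = 4$ ($C{\left(F,V \right)} = 2^{2} = 4$)
$R = \frac{\sqrt{8225786671}}{2293}$ ($R = \sqrt{1564 + 1095 \cdot \frac{1}{2293}} = \sqrt{1564 + \frac{1095}{2293}} = \sqrt{\frac{3587347}{2293}} = \frac{\sqrt{8225786671}}{2293} \approx 39.553$)
$C{\left(62,-41 \right)} - R = 4 - \frac{\sqrt{8225786671}}{2293}$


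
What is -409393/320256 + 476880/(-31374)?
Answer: -1022024551/62022912 ≈ -16.478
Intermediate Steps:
-409393/320256 + 476880/(-31374) = -409393*1/320256 + 476880*(-1/31374) = -409393/320256 - 79480/5229 = -1022024551/62022912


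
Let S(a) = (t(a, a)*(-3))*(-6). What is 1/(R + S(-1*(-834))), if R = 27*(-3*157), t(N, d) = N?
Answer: 1/2295 ≈ 0.00043573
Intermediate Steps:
R = -12717 (R = 27*(-471) = -12717)
S(a) = 18*a (S(a) = (a*(-3))*(-6) = -3*a*(-6) = 18*a)
1/(R + S(-1*(-834))) = 1/(-12717 + 18*(-1*(-834))) = 1/(-12717 + 18*834) = 1/(-12717 + 15012) = 1/2295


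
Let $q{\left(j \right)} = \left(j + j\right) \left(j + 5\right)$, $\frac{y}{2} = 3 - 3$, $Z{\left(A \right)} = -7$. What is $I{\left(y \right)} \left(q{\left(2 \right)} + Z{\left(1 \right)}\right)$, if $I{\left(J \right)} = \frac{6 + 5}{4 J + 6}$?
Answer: $\frac{77}{2} \approx 38.5$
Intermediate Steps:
$y = 0$ ($y = 2 \left(3 - 3\right) = 2 \cdot 0 = 0$)
$I{\left(J \right)} = \frac{11}{6 + 4 J}$
$q{\left(j \right)} = 2 j \left(5 + j\right)$
$I{\left(y \right)} \left(q{\left(2 \right)} + Z{\left(1 \right)}\right) = \frac{11}{2 \left(3 + 2 \cdot 0\right)} \left(2 \cdot 2 \left(5 + 2\right) - 7\right) = \frac{11}{2 \left(3 + 0\right)} \left(2 \cdot 2 \cdot 7 - 7\right) = \frac{11}{2 \cdot 3} \left(28 - 7\right) = \frac{11}{2} \cdot \frac{1}{3} \cdot 21 = \frac{11}{6} \cdot 21 = \frac{77}{2}$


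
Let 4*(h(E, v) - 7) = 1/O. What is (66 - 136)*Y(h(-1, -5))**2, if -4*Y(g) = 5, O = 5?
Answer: -875/8 ≈ -109.38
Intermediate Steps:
h(E, v) = 141/20 (h(E, v) = 7 + (1/4)/5 = 7 + (1/4)*(1/5) = 7 + 1/20 = 141/20)
Y(g) = -5/4 (Y(g) = -1/4*5 = -5/4)
(66 - 136)*Y(h(-1, -5))**2 = (66 - 136)*(-5/4)**2 = -70*25/16 = -875/8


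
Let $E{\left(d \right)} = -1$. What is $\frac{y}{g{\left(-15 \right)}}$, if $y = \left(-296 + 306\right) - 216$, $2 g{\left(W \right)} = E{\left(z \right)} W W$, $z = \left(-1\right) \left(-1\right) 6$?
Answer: $\frac{412}{225} \approx 1.8311$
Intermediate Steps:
$z = 6$ ($z = 1 \cdot 6 = 6$)
$g{\left(W \right)} = - \frac{W^{2}}{2}$ ($g{\left(W \right)} = \frac{- W W}{2} = \frac{\left(-1\right) W^{2}}{2} = - \frac{W^{2}}{2}$)
$y = -206$ ($y = 10 - 216 = -206$)
$\frac{y}{g{\left(-15 \right)}} = - \frac{206}{\left(- \frac{1}{2}\right) \left(-15\right)^{2}} = - \frac{206}{\left(- \frac{1}{2}\right) 225} = - \frac{206}{- \frac{225}{2}} = \left(-206\right) \left(- \frac{2}{225}\right) = \frac{412}{225}$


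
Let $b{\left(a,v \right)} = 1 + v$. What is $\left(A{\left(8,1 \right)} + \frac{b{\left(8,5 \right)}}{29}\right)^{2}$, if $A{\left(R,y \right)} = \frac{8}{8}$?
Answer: $\frac{1225}{841} \approx 1.4566$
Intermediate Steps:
$A{\left(R,y \right)} = 1$ ($A{\left(R,y \right)} = 8 \cdot \frac{1}{8} = 1$)
$\left(A{\left(8,1 \right)} + \frac{b{\left(8,5 \right)}}{29}\right)^{2} = \left(1 + \frac{1 + 5}{29}\right)^{2} = \left(1 + 6 \cdot \frac{1}{29}\right)^{2} = \left(1 + \frac{6}{29}\right)^{2} = \left(\frac{35}{29}\right)^{2} = \frac{1225}{841}$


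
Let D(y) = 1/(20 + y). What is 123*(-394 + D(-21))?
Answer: -48585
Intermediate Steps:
123*(-394 + D(-21)) = 123*(-394 + 1/(20 - 21)) = 123*(-394 + 1/(-1)) = 123*(-394 - 1) = 123*(-395) = -48585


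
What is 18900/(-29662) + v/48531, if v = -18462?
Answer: -244142624/239921087 ≈ -1.0176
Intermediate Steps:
18900/(-29662) + v/48531 = 18900/(-29662) - 18462/48531 = 18900*(-1/29662) - 18462*1/48531 = -9450/14831 - 6154/16177 = -244142624/239921087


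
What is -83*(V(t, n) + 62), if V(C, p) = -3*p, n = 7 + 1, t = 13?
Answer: -3154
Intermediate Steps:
n = 8
-83*(V(t, n) + 62) = -83*(-3*8 + 62) = -83*(-24 + 62) = -83*38 = -3154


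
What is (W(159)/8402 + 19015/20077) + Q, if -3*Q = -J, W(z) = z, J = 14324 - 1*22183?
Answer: -1325221902667/506060862 ≈ -2618.7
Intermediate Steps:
J = -7859 (J = 14324 - 22183 = -7859)
Q = -7859/3 (Q = -(-1)*(-7859)/3 = -1/3*7859 = -7859/3 ≈ -2619.7)
(W(159)/8402 + 19015/20077) + Q = (159/8402 + 19015/20077) - 7859/3 = 162956273/168686954 - 7859/3 = -1325221902667/506060862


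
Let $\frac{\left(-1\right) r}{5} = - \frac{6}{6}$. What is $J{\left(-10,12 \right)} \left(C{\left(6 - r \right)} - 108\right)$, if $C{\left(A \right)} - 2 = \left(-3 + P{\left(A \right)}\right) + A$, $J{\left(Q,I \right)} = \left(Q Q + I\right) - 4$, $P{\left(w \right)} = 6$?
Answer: $-11016$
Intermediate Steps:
$r = 5$ ($r = - 5 \left(- \frac{6}{6}\right) = - 5 \left(\left(-6\right) \frac{1}{6}\right) = \left(-5\right) \left(-1\right) = 5$)
$J{\left(Q,I \right)} = -4 + I + Q^{2}$ ($J{\left(Q,I \right)} = \left(Q^{2} + I\right) - 4 = \left(I + Q^{2}\right) - 4 = -4 + I + Q^{2}$)
$C{\left(A \right)} = 5 + A$ ($C{\left(A \right)} = 2 + \left(\left(-3 + 6\right) + A\right) = 2 + \left(3 + A\right) = 5 + A$)
$J{\left(-10,12 \right)} \left(C{\left(6 - r \right)} - 108\right) = \left(-4 + 12 + \left(-10\right)^{2}\right) \left(\left(5 + \left(6 - 5\right)\right) - 108\right) = \left(-4 + 12 + 100\right) \left(\left(5 + \left(6 - 5\right)\right) - 108\right) = 108 \left(\left(5 + 1\right) - 108\right) = 108 \left(6 - 108\right) = 108 \left(-102\right) = -11016$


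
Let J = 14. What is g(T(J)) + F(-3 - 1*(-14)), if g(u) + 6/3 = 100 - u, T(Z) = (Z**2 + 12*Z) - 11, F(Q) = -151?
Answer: -406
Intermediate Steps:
T(Z) = -11 + Z**2 + 12*Z
g(u) = 98 - u (g(u) = -2 + (100 - u) = 98 - u)
g(T(J)) + F(-3 - 1*(-14)) = (98 - (-11 + 14**2 + 12*14)) - 151 = (98 - (-11 + 196 + 168)) - 151 = (98 - 1*353) - 151 = (98 - 353) - 151 = -255 - 151 = -406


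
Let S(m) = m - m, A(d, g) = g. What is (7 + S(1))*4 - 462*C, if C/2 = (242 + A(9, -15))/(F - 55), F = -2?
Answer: 70448/19 ≈ 3707.8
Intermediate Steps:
S(m) = 0
C = -454/57 (C = 2*((242 - 15)/(-2 - 55)) = 2*(227/(-57)) = 2*(227*(-1/57)) = 2*(-227/57) = -454/57 ≈ -7.9649)
(7 + S(1))*4 - 462*C = (7 + 0)*4 - 462*(-454/57) = 7*4 + 69916/19 = 28 + 69916/19 = 70448/19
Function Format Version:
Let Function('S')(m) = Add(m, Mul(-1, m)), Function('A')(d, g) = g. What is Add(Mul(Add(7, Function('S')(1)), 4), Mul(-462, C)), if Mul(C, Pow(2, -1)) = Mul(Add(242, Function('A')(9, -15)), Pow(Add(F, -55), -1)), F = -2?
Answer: Rational(70448, 19) ≈ 3707.8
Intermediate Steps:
Function('S')(m) = 0
C = Rational(-454, 57) (C = Mul(2, Mul(Add(242, -15), Pow(Add(-2, -55), -1))) = Mul(2, Mul(227, Pow(-57, -1))) = Mul(2, Mul(227, Rational(-1, 57))) = Mul(2, Rational(-227, 57)) = Rational(-454, 57) ≈ -7.9649)
Add(Mul(Add(7, Function('S')(1)), 4), Mul(-462, C)) = Add(Mul(Add(7, 0), 4), Mul(-462, Rational(-454, 57))) = Add(Mul(7, 4), Rational(69916, 19)) = Add(28, Rational(69916, 19)) = Rational(70448, 19)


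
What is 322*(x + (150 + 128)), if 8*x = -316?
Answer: 76797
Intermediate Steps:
x = -79/2 (x = (1/8)*(-316) = -79/2 ≈ -39.500)
322*(x + (150 + 128)) = 322*(-79/2 + (150 + 128)) = 322*(-79/2 + 278) = 322*(477/2) = 76797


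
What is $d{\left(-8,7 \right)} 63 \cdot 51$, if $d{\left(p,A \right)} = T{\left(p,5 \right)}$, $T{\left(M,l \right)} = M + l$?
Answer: $-9639$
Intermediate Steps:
$d{\left(p,A \right)} = 5 + p$ ($d{\left(p,A \right)} = p + 5 = 5 + p$)
$d{\left(-8,7 \right)} 63 \cdot 51 = \left(5 - 8\right) 63 \cdot 51 = \left(-3\right) 63 \cdot 51 = \left(-189\right) 51 = -9639$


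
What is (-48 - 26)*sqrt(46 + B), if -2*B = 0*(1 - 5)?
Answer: -74*sqrt(46) ≈ -501.89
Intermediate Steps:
B = 0 (B = -0*(1 - 5) = -0*(-4) = -1/2*0 = 0)
(-48 - 26)*sqrt(46 + B) = (-48 - 26)*sqrt(46 + 0) = -74*sqrt(46)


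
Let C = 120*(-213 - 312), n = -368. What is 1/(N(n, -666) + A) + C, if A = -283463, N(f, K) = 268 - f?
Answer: -17818101001/282827 ≈ -63000.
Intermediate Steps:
C = -63000 (C = 120*(-525) = -63000)
1/(N(n, -666) + A) + C = 1/((268 - 1*(-368)) - 283463) - 63000 = 1/((268 + 368) - 283463) - 63000 = 1/(636 - 283463) - 63000 = 1/(-282827) - 63000 = -1/282827 - 63000 = -17818101001/282827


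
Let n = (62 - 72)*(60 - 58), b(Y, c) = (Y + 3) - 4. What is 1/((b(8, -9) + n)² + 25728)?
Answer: 1/25897 ≈ 3.8614e-5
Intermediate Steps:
b(Y, c) = -1 + Y (b(Y, c) = (3 + Y) - 4 = -1 + Y)
n = -20 (n = -10*2 = -20)
1/((b(8, -9) + n)² + 25728) = 1/(((-1 + 8) - 20)² + 25728) = 1/((7 - 20)² + 25728) = 1/((-13)² + 25728) = 1/(169 + 25728) = 1/25897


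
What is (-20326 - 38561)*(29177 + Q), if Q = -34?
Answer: -1716143841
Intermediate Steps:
(-20326 - 38561)*(29177 + Q) = (-20326 - 38561)*(29177 - 34) = -58887*29143 = -1716143841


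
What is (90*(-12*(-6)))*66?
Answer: 427680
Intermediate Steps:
(90*(-12*(-6)))*66 = (90*72)*66 = 6480*66 = 427680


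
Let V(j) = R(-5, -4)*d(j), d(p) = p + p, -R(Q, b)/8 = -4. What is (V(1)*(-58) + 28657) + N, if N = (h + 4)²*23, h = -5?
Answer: 24968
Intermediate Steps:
R(Q, b) = 32 (R(Q, b) = -8*(-4) = 32)
N = 23 (N = (-5 + 4)²*23 = (-1)²*23 = 1*23 = 23)
d(p) = 2*p
V(j) = 64*j (V(j) = 32*(2*j) = 64*j)
(V(1)*(-58) + 28657) + N = ((64*1)*(-58) + 28657) + 23 = (64*(-58) + 28657) + 23 = (-3712 + 28657) + 23 = 24945 + 23 = 24968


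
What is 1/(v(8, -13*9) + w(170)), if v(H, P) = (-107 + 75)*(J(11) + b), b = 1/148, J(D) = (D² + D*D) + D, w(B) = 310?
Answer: -37/288090 ≈ -0.00012843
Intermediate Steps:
J(D) = D + 2*D² (J(D) = (D² + D²) + D = 2*D² + D = D + 2*D²)
b = 1/148 ≈ 0.0067568
v(H, P) = -299560/37 (v(H, P) = (-107 + 75)*(11*(1 + 2*11) + 1/148) = -32*(11*(1 + 22) + 1/148) = -32*(11*23 + 1/148) = -32*(253 + 1/148) = -32*37445/148 = -299560/37)
1/(v(8, -13*9) + w(170)) = 1/(-299560/37 + 310) = 1/(-288090/37) = -37/288090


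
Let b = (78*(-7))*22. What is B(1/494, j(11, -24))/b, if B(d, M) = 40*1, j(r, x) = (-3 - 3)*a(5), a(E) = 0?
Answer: -10/3003 ≈ -0.0033300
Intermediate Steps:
j(r, x) = 0 (j(r, x) = (-3 - 3)*0 = -6*0 = 0)
b = -12012 (b = -546*22 = -12012)
B(d, M) = 40
B(1/494, j(11, -24))/b = 40/(-12012) = 40*(-1/12012) = -10/3003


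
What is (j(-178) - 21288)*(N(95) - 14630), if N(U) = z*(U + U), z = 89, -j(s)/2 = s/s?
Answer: -48541200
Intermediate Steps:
j(s) = -2 (j(s) = -2*s/s = -2*1 = -2)
N(U) = 178*U (N(U) = 89*(U + U) = 89*(2*U) = 178*U)
(j(-178) - 21288)*(N(95) - 14630) = (-2 - 21288)*(178*95 - 14630) = -21290*(16910 - 14630) = -21290*2280 = -48541200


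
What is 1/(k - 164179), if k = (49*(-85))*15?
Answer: -1/226654 ≈ -4.4120e-6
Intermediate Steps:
k = -62475 (k = -4165*15 = -62475)
1/(k - 164179) = 1/(-62475 - 164179) = 1/(-226654) = -1/226654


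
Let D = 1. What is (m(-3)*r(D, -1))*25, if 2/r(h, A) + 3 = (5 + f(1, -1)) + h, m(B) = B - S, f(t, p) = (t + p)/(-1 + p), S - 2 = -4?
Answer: -50/3 ≈ -16.667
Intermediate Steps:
S = -2 (S = 2 - 4 = -2)
f(t, p) = (p + t)/(-1 + p)
m(B) = 2 + B (m(B) = B - 1*(-2) = B + 2 = 2 + B)
r(h, A) = 2/(2 + h) (r(h, A) = 2/(-3 + ((5 + (-1 + 1)/(-1 - 1)) + h)) = 2/(-3 + ((5 + 0/(-2)) + h)) = 2/(-3 + ((5 - 1/2*0) + h)) = 2/(-3 + ((5 + 0) + h)) = 2/(-3 + (5 + h)) = 2/(2 + h))
(m(-3)*r(D, -1))*25 = ((2 - 3)*(2/(2 + 1)))*25 = -2/3*25 = -50/3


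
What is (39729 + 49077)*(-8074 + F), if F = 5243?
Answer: -251409786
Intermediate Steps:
(39729 + 49077)*(-8074 + F) = (39729 + 49077)*(-8074 + 5243) = 88806*(-2831) = -251409786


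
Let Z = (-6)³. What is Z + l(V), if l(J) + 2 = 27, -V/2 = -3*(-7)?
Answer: -191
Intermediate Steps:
V = -42 (V = -(-6)*(-7) = -2*21 = -42)
l(J) = 25 (l(J) = -2 + 27 = 25)
Z = -216
Z + l(V) = -216 + 25 = -191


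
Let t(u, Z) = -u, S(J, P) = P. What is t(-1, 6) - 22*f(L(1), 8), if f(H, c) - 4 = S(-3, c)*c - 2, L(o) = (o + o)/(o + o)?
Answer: -1451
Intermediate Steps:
L(o) = 1 (L(o) = (2*o)/((2*o)) = (2*o)*(1/(2*o)) = 1)
f(H, c) = 2 + c² (f(H, c) = 4 + (c*c - 2) = 4 + (c² - 2) = 4 + (-2 + c²) = 2 + c²)
t(-1, 6) - 22*f(L(1), 8) = -1*(-1) - 22*(2 + 8²) = 1 - 22*(2 + 64) = 1 - 22*66 = 1 - 1452 = -1451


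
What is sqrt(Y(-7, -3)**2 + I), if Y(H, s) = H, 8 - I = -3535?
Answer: 2*sqrt(898) ≈ 59.933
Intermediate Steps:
I = 3543 (I = 8 - 1*(-3535) = 8 + 3535 = 3543)
sqrt(Y(-7, -3)**2 + I) = sqrt((-7)**2 + 3543) = sqrt(49 + 3543) = sqrt(3592) = 2*sqrt(898)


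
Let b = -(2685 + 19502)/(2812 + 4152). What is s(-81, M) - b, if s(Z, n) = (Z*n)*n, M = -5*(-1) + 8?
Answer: -95308009/6964 ≈ -13686.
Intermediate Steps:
M = 13 (M = 5 + 8 = 13)
s(Z, n) = Z*n²
b = -22187/6964 ≈ -3.1860
s(-81, M) - b = -81*13² - 1*(-22187/6964) = -81*169 + 22187/6964 = -13689 + 22187/6964 = -95308009/6964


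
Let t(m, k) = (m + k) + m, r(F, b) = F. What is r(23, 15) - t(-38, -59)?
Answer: 158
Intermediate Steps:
t(m, k) = k + 2*m (t(m, k) = (k + m) + m = k + 2*m)
r(23, 15) - t(-38, -59) = 23 - (-59 + 2*(-38)) = 23 - (-59 - 76) = 23 - 1*(-135) = 23 + 135 = 158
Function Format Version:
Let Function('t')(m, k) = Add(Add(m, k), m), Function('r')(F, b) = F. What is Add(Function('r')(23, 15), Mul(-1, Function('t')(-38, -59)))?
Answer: 158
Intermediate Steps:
Function('t')(m, k) = Add(k, Mul(2, m)) (Function('t')(m, k) = Add(Add(k, m), m) = Add(k, Mul(2, m)))
Add(Function('r')(23, 15), Mul(-1, Function('t')(-38, -59))) = Add(23, Mul(-1, Add(-59, Mul(2, -38)))) = Add(23, Mul(-1, Add(-59, -76))) = Add(23, Mul(-1, -135)) = Add(23, 135) = 158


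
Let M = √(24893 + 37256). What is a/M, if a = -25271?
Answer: -25271*√62149/62149 ≈ -101.37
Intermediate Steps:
M = √62149 ≈ 249.30
a/M = -25271*√62149/62149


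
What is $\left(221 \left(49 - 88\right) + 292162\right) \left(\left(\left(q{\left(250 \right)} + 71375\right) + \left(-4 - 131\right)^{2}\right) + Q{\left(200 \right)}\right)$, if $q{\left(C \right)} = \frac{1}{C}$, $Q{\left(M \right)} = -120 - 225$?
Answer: $\frac{6326907899793}{250} \approx 2.5308 \cdot 10^{10}$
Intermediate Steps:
$Q{\left(M \right)} = -345$
$\left(221 \left(49 - 88\right) + 292162\right) \left(\left(\left(q{\left(250 \right)} + 71375\right) + \left(-4 - 131\right)^{2}\right) + Q{\left(200 \right)}\right) = \left(221 \left(49 - 88\right) + 292162\right) \left(\left(\left(\frac{1}{250} + 71375\right) + \left(-4 - 131\right)^{2}\right) - 345\right) = \left(221 \left(-39\right) + 292162\right) \left(\left(\left(\frac{1}{250} + 71375\right) + \left(-135\right)^{2}\right) - 345\right) = \left(-8619 + 292162\right) \left(\left(\frac{17843751}{250} + 18225\right) - 345\right) = 283543 \left(\frac{22400001}{250} - 345\right) = 283543 \cdot \frac{22313751}{250} = \frac{6326907899793}{250}$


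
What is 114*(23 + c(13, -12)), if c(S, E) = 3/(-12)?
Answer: 5187/2 ≈ 2593.5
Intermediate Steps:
c(S, E) = -1/4 (c(S, E) = 3*(-1/12) = -1/4)
114*(23 + c(13, -12)) = 114*(23 - 1/4) = 114*(91/4) = 5187/2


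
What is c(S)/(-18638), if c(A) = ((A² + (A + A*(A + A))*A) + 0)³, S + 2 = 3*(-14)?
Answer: 2307710982995968/9319 ≈ 2.4764e+11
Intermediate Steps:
S = -44 (S = -2 + 3*(-14) = -2 - 42 = -44)
c(A) = (A² + A*(A + 2*A²))³ (c(A) = ((A² + (A + A*(2*A))*A) + 0)³ = ((A² + (A + 2*A²)*A) + 0)³ = ((A² + A*(A + 2*A²)) + 0)³ = (A² + A*(A + 2*A²))³)
c(S)/(-18638) = (8*(-44)⁶*(1 - 44)³)/(-18638) = (8*7256313856*(-43)³)*(-1/18638) = (8*7256313856*(-79507))*(-1/18638) = -4615421965991936*(-1/18638) = 2307710982995968/9319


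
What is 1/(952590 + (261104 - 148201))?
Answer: 1/1065493 ≈ 9.3853e-7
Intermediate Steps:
1/(952590 + (261104 - 148201)) = 1/(952590 + 112903) = 1/1065493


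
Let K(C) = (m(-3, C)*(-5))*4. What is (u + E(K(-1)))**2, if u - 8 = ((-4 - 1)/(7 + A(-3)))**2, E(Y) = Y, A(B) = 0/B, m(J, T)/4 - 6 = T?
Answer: 367987489/2401 ≈ 1.5326e+5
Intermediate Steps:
m(J, T) = 24 + 4*T
A(B) = 0
K(C) = -480 - 80*C (K(C) = ((24 + 4*C)*(-5))*4 = (-120 - 20*C)*4 = -480 - 80*C)
u = 417/49 (u = 8 + ((-4 - 1)/(7 + 0))**2 = 8 + (-5/7)**2 = 8 + 25/49 = 417/49 ≈ 8.5102)
(u + E(K(-1)))**2 = (417/49 + (-480 - 80*(-1)))**2 = (417/49 + (-480 + 80))**2 = (417/49 - 400)**2 = (-19183/49)**2 = 367987489/2401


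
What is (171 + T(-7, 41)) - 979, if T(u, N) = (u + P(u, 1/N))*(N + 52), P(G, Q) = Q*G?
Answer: -60470/41 ≈ -1474.9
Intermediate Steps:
P(G, Q) = G*Q
T(u, N) = (52 + N)*(u + u/N) (T(u, N) = (u + u/N)*(N + 52) = (u + u/N)*(52 + N) = (52 + N)*(u + u/N))
(171 + T(-7, 41)) - 979 = (171 - 7*(52 + 41*(53 + 41))/41) - 979 = (171 - 7*1/41*(52 + 41*94)) - 979 = (171 - 7*1/41*(52 + 3854)) - 979 = (171 - 7*1/41*3906) - 979 = (171 - 27342/41) - 979 = -20331/41 - 979 = -60470/41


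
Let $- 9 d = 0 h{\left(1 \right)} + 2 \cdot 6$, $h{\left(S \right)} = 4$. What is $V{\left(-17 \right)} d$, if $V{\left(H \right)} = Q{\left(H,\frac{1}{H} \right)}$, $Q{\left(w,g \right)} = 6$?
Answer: $-8$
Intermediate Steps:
$d = - \frac{4}{3}$ ($d = - \frac{0 \cdot 4 + 2 \cdot 6}{9} = - \frac{0 + 12}{9} = \left(- \frac{1}{9}\right) 12 = - \frac{4}{3} \approx -1.3333$)
$V{\left(H \right)} = 6$
$V{\left(-17 \right)} d = 6 \left(- \frac{4}{3}\right) = -8$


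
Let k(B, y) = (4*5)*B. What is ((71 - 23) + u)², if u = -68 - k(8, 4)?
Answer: 32400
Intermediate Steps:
k(B, y) = 20*B
u = -228 (u = -68 - 20*8 = -68 - 1*160 = -68 - 160 = -228)
((71 - 23) + u)² = ((71 - 23) - 228)² = (48 - 228)² = (-180)² = 32400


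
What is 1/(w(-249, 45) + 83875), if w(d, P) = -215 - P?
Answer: 1/83615 ≈ 1.1960e-5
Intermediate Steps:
1/(w(-249, 45) + 83875) = 1/((-215 - 1*45) + 83875) = 1/((-215 - 45) + 83875) = 1/(-260 + 83875) = 1/83615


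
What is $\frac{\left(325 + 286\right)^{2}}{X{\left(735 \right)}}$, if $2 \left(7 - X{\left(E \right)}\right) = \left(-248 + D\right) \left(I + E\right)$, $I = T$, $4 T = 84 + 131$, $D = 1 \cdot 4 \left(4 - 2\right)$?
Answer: $\frac{373321}{94657} \approx 3.9439$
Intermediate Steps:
$D = 8$ ($D = 4 \left(4 - 2\right) = 4 \cdot 2 = 8$)
$T = \frac{215}{4}$ ($T = \frac{84 + 131}{4} = \frac{1}{4} \cdot 215 = \frac{215}{4} \approx 53.75$)
$I = \frac{215}{4} \approx 53.75$
$X{\left(E \right)} = 6457 + 120 E$ ($X{\left(E \right)} = 7 - \frac{\left(-248 + 8\right) \left(\frac{215}{4} + E\right)}{2} = 7 - \frac{\left(-240\right) \left(\frac{215}{4} + E\right)}{2} = 7 - \frac{-12900 - 240 E}{2} = 7 + \left(6450 + 120 E\right) = 6457 + 120 E$)
$\frac{\left(325 + 286\right)^{2}}{X{\left(735 \right)}} = \frac{\left(325 + 286\right)^{2}}{6457 + 120 \cdot 735} = \frac{611^{2}}{6457 + 88200} = \frac{373321}{94657}$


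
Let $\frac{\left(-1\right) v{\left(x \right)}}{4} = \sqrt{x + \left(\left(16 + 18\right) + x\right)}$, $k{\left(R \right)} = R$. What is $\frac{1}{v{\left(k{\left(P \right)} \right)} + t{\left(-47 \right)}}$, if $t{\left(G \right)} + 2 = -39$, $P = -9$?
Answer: $- \frac{1}{57} \approx -0.017544$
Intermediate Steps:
$t{\left(G \right)} = -41$ ($t{\left(G \right)} = -2 - 39 = -41$)
$v{\left(x \right)} = - 4 \sqrt{34 + 2 x}$ ($v{\left(x \right)} = - 4 \sqrt{x + \left(\left(16 + 18\right) + x\right)} = - 4 \sqrt{x + \left(34 + x\right)} = - 4 \sqrt{34 + 2 x}$)
$\frac{1}{v{\left(k{\left(P \right)} \right)} + t{\left(-47 \right)}} = \frac{1}{- 4 \sqrt{34 + 2 \left(-9\right)} - 41} = \frac{1}{- 4 \sqrt{34 - 18} - 41} = \frac{1}{- 4 \sqrt{16} - 41} = \frac{1}{\left(-4\right) 4 - 41} = \frac{1}{-16 - 41} = \frac{1}{-57} = - \frac{1}{57}$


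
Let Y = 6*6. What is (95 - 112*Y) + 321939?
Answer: 318002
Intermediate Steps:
Y = 36
(95 - 112*Y) + 321939 = (95 - 112*36) + 321939 = (95 - 4032) + 321939 = -3937 + 321939 = 318002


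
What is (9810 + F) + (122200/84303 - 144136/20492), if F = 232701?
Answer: 104734274215757/431884269 ≈ 2.4251e+5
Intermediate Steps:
(9810 + F) + (122200/84303 - 144136/20492) = (9810 + 232701) + (122200/84303 - 144136/20492) = 242511 + (122200*(1/84303) - 144136*1/20492) = 242511 + (122200/84303 - 36034/5123) = 242511 - 2411743702/431884269 = 104734274215757/431884269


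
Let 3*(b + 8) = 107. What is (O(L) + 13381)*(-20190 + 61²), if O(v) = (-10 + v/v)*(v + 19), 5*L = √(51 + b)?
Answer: -217555490 + 98814*√177/5 ≈ -2.1729e+8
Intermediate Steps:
b = 83/3 (b = -8 + (⅓)*107 = -8 + 107/3 = 83/3 ≈ 27.667)
L = 2*√177/15 (L = √(51 + 83/3)/5 = √(236/3)/5 = (2*√177/3)/5 = 2*√177/15 ≈ 1.7739)
O(v) = -171 - 9*v (O(v) = (-10 + 1)*(19 + v) = -9*(19 + v) = -171 - 9*v)
(O(L) + 13381)*(-20190 + 61²) = ((-171 - 6*√177/5) + 13381)*(-20190 + 61²) = ((-171 - 6*√177/5) + 13381)*(-20190 + 3721) = (13210 - 6*√177/5)*(-16469) = -217555490 + 98814*√177/5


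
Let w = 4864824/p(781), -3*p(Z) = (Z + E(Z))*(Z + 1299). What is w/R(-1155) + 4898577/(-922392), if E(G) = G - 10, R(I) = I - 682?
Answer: -151227792754723/28489085401920 ≈ -5.3083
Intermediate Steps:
R(I) = -682 + I
E(G) = -10 + G
p(Z) = -(-10 + 2*Z)*(1299 + Z)/3 (p(Z) = -(Z + (-10 + Z))*(Z + 1299)/3 = -(-10 + 2*Z)*(1299 + Z)/3)
w = -1824309/403520 (w = 4864824/(4330 - 2588/3*781 - 2/3*781**2) = 4864824/(4330 - 2021228/3 - 2/3*609961) = 4864824/(4330 - 2021228/3 - 1219922/3) = 4864824/(-3228160/3) = 4864824*(-3/3228160) = -1824309/403520 ≈ -4.5210)
w/R(-1155) + 4898577/(-922392) = -1824309/(403520*(-682 - 1155)) + 4898577/(-922392) = -1824309/403520/(-1837) + 4898577*(-1/922392) = -1824309/403520*(-1/1837) - 1632859/307464 = 1824309/741266240 - 1632859/307464 = -151227792754723/28489085401920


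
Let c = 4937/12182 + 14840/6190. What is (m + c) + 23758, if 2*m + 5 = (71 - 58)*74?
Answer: 91390145854/3770329 ≈ 24239.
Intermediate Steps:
m = 957/2 (m = -5/2 + ((71 - 58)*74)/2 = -5/2 + (13*74)/2 = -5/2 + (½)*962 = -5/2 + 481 = 957/2 ≈ 478.50)
c = 21134091/7540658 (c = 4937*(1/12182) + 14840*(1/6190) = 4937/12182 + 1484/619 = 21134091/7540658 ≈ 2.8027)
(m + c) + 23758 = (957/2 + 21134091/7540658) + 23758 = 1814669472/3770329 + 23758 = 91390145854/3770329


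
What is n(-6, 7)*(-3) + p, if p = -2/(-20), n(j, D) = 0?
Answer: 1/10 ≈ 0.10000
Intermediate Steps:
p = 1/10 (p = -2*(-1/20) = 1/10 ≈ 0.10000)
n(-6, 7)*(-3) + p = 0*(-3) + 1/10 = 0 + 1/10 = 1/10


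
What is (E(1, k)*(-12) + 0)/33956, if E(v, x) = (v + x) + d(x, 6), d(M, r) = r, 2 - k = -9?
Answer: -54/8489 ≈ -0.0063612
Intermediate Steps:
k = 11 (k = 2 - 1*(-9) = 2 + 9 = 11)
E(v, x) = 6 + v + x (E(v, x) = (v + x) + 6 = 6 + v + x)
(E(1, k)*(-12) + 0)/33956 = ((6 + 1 + 11)*(-12) + 0)/33956 = (18*(-12) + 0)*(1/33956) = (-216 + 0)*(1/33956) = -216*1/33956 = -54/8489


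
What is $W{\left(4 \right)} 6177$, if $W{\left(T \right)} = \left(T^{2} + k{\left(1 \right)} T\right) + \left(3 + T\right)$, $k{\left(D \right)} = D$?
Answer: $166779$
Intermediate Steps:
$W{\left(T \right)} = 3 + T^{2} + 2 T$ ($W{\left(T \right)} = \left(T^{2} + 1 T\right) + \left(3 + T\right) = \left(T^{2} + T\right) + \left(3 + T\right) = \left(T + T^{2}\right) + \left(3 + T\right) = 3 + T^{2} + 2 T$)
$W{\left(4 \right)} 6177 = \left(3 + 4^{2} + 2 \cdot 4\right) 6177 = \left(3 + 16 + 8\right) 6177 = 27 \cdot 6177 = 166779$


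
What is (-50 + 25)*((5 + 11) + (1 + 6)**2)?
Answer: -1625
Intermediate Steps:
(-50 + 25)*((5 + 11) + (1 + 6)**2) = -25*(16 + 7**2) = -25*(16 + 49) = -25*65 = -1625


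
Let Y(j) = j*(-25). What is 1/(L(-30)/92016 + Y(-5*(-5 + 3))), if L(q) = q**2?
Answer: -2556/638975 ≈ -0.0040002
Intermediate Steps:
Y(j) = -25*j
1/(L(-30)/92016 + Y(-5*(-5 + 3))) = 1/((-30)**2/92016 - (-125)*(-5 + 3)) = 1/(900*(1/92016) - (-125)*(-2)) = 1/(25/2556 - 25*10) = 1/(25/2556 - 250) = 1/(-638975/2556) = -2556/638975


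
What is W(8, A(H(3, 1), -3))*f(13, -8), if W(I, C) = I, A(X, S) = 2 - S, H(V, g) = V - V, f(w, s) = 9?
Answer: 72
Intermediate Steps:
H(V, g) = 0
W(8, A(H(3, 1), -3))*f(13, -8) = 8*9 = 72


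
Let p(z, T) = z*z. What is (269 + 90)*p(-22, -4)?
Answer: 173756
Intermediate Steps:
p(z, T) = z²
(269 + 90)*p(-22, -4) = (269 + 90)*(-22)² = 359*484 = 173756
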